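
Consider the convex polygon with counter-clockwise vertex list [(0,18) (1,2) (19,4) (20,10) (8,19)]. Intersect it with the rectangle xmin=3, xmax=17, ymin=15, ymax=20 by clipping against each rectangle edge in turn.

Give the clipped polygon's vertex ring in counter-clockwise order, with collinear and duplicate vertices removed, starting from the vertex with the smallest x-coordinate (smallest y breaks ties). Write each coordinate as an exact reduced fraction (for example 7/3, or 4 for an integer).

1. After x ≥ 3: [(3,147/8) (3,20/9) (19,4) (20,10) (8,19)]
2. After x ≤ 17: [(3,147/8) (3,20/9) (17,34/9) (17,49/4) (8,19)]
3. After y ≥ 15: [(3,147/8) (3,15) (40/3,15) (8,19)]
4. After y ≤ 20: [(3,147/8) (3,15) (40/3,15) (8,19)]
5. Canonical ring: [(3,15) (40/3,15) (8,19) (3,147/8)]

Clipped polygon: [(3,15) (40/3,15) (8,19) (3,147/8)]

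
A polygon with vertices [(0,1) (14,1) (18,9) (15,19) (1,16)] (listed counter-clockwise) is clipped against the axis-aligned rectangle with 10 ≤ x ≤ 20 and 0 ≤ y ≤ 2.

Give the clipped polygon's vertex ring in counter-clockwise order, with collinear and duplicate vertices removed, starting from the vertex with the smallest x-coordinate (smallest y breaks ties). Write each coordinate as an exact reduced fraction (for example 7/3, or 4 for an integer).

Clipped polygon: [(10,1) (14,1) (29/2,2) (10,2)]

1. After x ≥ 10: [(10,1) (14,1) (18,9) (15,19) (10,251/14)]
2. After x ≤ 20: [(10,1) (14,1) (18,9) (15,19) (10,251/14)]
3. After y ≥ 0: [(10,1) (14,1) (18,9) (15,19) (10,251/14)]
4. After y ≤ 2: [(10,2) (10,1) (14,1) (29/2,2)]
5. Canonical ring: [(10,1) (14,1) (29/2,2) (10,2)]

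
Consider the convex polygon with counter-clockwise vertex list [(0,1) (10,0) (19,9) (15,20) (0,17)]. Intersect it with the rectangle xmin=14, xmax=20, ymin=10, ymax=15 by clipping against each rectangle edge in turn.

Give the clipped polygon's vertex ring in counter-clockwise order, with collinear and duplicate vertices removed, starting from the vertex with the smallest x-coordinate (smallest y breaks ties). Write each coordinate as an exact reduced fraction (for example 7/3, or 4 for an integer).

Clipped polygon: [(14,10) (205/11,10) (185/11,15) (14,15)]

1. After x ≥ 14: [(14,4) (19,9) (15,20) (14,99/5)]
2. After x ≤ 20: [(14,4) (19,9) (15,20) (14,99/5)]
3. After y ≥ 10: [(14,10) (205/11,10) (15,20) (14,99/5)]
4. After y ≤ 15: [(14,15) (14,10) (205/11,10) (185/11,15)]
5. Canonical ring: [(14,10) (205/11,10) (185/11,15) (14,15)]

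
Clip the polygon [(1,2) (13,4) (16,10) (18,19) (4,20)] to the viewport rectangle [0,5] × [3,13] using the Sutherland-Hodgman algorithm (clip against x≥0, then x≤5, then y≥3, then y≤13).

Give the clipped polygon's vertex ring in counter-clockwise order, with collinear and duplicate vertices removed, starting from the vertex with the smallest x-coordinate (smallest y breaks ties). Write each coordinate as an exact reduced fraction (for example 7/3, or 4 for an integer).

1. After x ≥ 0: [(1,2) (13,4) (16,10) (18,19) (4,20)]
2. After x ≤ 5: [(1,2) (5,8/3) (5,279/14) (4,20)]
3. After y ≥ 3: [(7/6,3) (5,3) (5,279/14) (4,20)]
4. After y ≤ 13: [(17/6,13) (7/6,3) (5,3) (5,13)]
5. Canonical ring: [(7/6,3) (5,3) (5,13) (17/6,13)]

Clipped polygon: [(7/6,3) (5,3) (5,13) (17/6,13)]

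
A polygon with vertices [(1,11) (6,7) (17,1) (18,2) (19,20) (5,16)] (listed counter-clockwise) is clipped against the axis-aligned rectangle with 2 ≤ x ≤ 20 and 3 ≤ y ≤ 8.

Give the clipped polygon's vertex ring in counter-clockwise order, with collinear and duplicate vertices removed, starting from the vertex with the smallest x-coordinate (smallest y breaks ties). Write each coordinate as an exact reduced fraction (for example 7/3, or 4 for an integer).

Clipped polygon: [(19/4,8) (6,7) (40/3,3) (325/18,3) (55/3,8)]

1. After x ≥ 2: [(2,49/4) (2,51/5) (6,7) (17,1) (18,2) (19,20) (5,16)]
2. After x ≤ 20: [(2,49/4) (2,51/5) (6,7) (17,1) (18,2) (19,20) (5,16)]
3. After y ≥ 3: [(2,49/4) (2,51/5) (6,7) (40/3,3) (325/18,3) (19,20) (5,16)]
4. After y ≤ 8: [(19/4,8) (6,7) (40/3,3) (325/18,3) (55/3,8)]
5. Canonical ring: [(19/4,8) (6,7) (40/3,3) (325/18,3) (55/3,8)]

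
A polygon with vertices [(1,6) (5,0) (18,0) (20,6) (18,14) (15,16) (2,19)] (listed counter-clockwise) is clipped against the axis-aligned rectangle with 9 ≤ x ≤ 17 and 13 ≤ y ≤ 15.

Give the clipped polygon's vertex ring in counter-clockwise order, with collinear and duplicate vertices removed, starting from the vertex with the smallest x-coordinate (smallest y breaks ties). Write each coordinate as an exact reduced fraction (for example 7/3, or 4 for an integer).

1. After x ≥ 9: [(9,0) (18,0) (20,6) (18,14) (15,16) (9,226/13)]
2. After x ≤ 17: [(9,0) (17,0) (17,44/3) (15,16) (9,226/13)]
3. After y ≥ 13: [(9,13) (17,13) (17,44/3) (15,16) (9,226/13)]
4. After y ≤ 15: [(9,15) (9,13) (17,13) (17,44/3) (33/2,15)]
5. Canonical ring: [(9,13) (17,13) (17,44/3) (33/2,15) (9,15)]

Clipped polygon: [(9,13) (17,13) (17,44/3) (33/2,15) (9,15)]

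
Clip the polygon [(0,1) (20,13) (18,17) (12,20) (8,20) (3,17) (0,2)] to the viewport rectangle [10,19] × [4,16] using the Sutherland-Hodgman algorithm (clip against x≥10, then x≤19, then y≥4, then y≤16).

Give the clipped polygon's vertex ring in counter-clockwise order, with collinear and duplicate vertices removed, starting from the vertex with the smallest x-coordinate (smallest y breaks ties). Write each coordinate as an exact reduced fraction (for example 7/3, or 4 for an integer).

Clipped polygon: [(10,7) (19,62/5) (19,15) (37/2,16) (10,16)]

1. After x ≥ 10: [(10,7) (20,13) (18,17) (12,20) (10,20)]
2. After x ≤ 19: [(10,7) (19,62/5) (19,15) (18,17) (12,20) (10,20)]
3. After y ≥ 4: [(10,7) (19,62/5) (19,15) (18,17) (12,20) (10,20)]
4. After y ≤ 16: [(10,16) (10,7) (19,62/5) (19,15) (37/2,16)]
5. Canonical ring: [(10,7) (19,62/5) (19,15) (37/2,16) (10,16)]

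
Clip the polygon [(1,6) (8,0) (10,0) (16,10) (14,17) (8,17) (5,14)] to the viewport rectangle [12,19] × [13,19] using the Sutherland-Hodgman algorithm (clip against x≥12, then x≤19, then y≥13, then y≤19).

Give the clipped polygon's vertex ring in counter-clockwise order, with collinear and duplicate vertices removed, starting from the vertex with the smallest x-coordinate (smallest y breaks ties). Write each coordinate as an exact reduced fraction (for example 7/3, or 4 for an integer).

1. After x ≥ 12: [(12,10/3) (16,10) (14,17) (12,17)]
2. After x ≤ 19: [(12,10/3) (16,10) (14,17) (12,17)]
3. After y ≥ 13: [(12,13) (106/7,13) (14,17) (12,17)]
4. After y ≤ 19: [(12,13) (106/7,13) (14,17) (12,17)]
5. Canonical ring: [(12,13) (106/7,13) (14,17) (12,17)]

Clipped polygon: [(12,13) (106/7,13) (14,17) (12,17)]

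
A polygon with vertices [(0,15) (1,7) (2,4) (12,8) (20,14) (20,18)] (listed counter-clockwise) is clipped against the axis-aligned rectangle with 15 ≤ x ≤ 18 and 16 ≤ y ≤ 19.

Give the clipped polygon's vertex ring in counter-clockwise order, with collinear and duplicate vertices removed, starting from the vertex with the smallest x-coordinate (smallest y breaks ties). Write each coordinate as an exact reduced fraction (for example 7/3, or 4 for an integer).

1. After x ≥ 15: [(15,69/4) (15,41/4) (20,14) (20,18)]
2. After x ≤ 18: [(18,177/10) (15,69/4) (15,41/4) (18,25/2)]
3. After y ≥ 16: [(18,16) (18,177/10) (15,69/4) (15,16)]
4. After y ≤ 19: [(18,16) (18,177/10) (15,69/4) (15,16)]
5. Canonical ring: [(15,16) (18,16) (18,177/10) (15,69/4)]

Clipped polygon: [(15,16) (18,16) (18,177/10) (15,69/4)]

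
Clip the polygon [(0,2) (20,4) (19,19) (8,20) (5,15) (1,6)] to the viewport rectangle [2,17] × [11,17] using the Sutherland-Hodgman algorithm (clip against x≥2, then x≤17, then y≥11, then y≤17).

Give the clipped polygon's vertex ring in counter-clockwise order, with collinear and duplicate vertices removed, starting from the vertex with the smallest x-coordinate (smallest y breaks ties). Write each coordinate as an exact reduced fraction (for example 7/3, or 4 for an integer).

1. After x ≥ 2: [(2,11/5) (20,4) (19,19) (8,20) (5,15) (2,33/4)]
2. After x ≤ 17: [(2,11/5) (17,37/10) (17,211/11) (8,20) (5,15) (2,33/4)]
3. After y ≥ 11: [(17,11) (17,211/11) (8,20) (5,15) (29/9,11)]
4. After y ≤ 17: [(17,11) (17,17) (31/5,17) (5,15) (29/9,11)]
5. Canonical ring: [(29/9,11) (17,11) (17,17) (31/5,17) (5,15)]

Clipped polygon: [(29/9,11) (17,11) (17,17) (31/5,17) (5,15)]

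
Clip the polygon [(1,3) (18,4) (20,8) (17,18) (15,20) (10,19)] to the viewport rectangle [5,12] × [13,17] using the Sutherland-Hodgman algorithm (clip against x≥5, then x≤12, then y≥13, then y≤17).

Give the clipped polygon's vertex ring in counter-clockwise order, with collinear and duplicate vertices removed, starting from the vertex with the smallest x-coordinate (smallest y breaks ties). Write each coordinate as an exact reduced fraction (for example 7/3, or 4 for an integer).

1. After x ≥ 5: [(5,91/9) (5,55/17) (18,4) (20,8) (17,18) (15,20) (10,19)]
2. After x ≤ 12: [(5,91/9) (5,55/17) (12,62/17) (12,97/5) (10,19)]
3. After y ≥ 13: [(53/8,13) (12,13) (12,97/5) (10,19)]
4. After y ≤ 17: [(71/8,17) (53/8,13) (12,13) (12,17)]
5. Canonical ring: [(53/8,13) (12,13) (12,17) (71/8,17)]

Clipped polygon: [(53/8,13) (12,13) (12,17) (71/8,17)]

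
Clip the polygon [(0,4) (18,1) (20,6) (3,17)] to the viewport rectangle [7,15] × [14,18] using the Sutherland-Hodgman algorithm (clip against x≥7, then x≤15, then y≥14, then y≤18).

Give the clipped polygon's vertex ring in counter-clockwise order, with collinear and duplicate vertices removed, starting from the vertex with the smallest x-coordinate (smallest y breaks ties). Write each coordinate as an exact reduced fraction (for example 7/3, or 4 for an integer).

Clipped polygon: [(7,14) (84/11,14) (7,245/17)]

1. After x ≥ 7: [(7,17/6) (18,1) (20,6) (7,245/17)]
2. After x ≤ 15: [(7,17/6) (15,3/2) (15,157/17) (7,245/17)]
3. After y ≥ 14: [(7,14) (84/11,14) (7,245/17)]
4. After y ≤ 18: [(7,14) (84/11,14) (7,245/17)]
5. Canonical ring: [(7,14) (84/11,14) (7,245/17)]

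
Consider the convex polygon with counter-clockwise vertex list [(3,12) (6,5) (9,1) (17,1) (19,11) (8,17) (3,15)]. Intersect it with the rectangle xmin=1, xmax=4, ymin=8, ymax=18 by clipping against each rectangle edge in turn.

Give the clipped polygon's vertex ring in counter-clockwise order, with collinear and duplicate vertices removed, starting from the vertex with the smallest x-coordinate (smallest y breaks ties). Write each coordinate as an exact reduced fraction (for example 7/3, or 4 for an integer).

1. After x ≥ 1: [(3,12) (6,5) (9,1) (17,1) (19,11) (8,17) (3,15)]
2. After x ≤ 4: [(3,12) (4,29/3) (4,77/5) (3,15)]
3. After y ≥ 8: [(3,12) (4,29/3) (4,77/5) (3,15)]
4. After y ≤ 18: [(3,12) (4,29/3) (4,77/5) (3,15)]
5. Canonical ring: [(3,12) (4,29/3) (4,77/5) (3,15)]

Clipped polygon: [(3,12) (4,29/3) (4,77/5) (3,15)]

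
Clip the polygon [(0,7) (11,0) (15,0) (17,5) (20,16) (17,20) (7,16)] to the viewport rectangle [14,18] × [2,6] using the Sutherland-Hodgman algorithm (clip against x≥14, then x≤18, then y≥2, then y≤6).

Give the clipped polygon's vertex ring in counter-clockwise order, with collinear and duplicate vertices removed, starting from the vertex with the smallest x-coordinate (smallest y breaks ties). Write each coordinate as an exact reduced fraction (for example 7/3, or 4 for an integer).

1. After x ≥ 14: [(14,0) (15,0) (17,5) (20,16) (17,20) (14,94/5)]
2. After x ≤ 18: [(14,0) (15,0) (17,5) (18,26/3) (18,56/3) (17,20) (14,94/5)]
3. After y ≥ 2: [(14,2) (79/5,2) (17,5) (18,26/3) (18,56/3) (17,20) (14,94/5)]
4. After y ≤ 6: [(14,6) (14,2) (79/5,2) (17,5) (190/11,6)]
5. Canonical ring: [(14,2) (79/5,2) (17,5) (190/11,6) (14,6)]

Clipped polygon: [(14,2) (79/5,2) (17,5) (190/11,6) (14,6)]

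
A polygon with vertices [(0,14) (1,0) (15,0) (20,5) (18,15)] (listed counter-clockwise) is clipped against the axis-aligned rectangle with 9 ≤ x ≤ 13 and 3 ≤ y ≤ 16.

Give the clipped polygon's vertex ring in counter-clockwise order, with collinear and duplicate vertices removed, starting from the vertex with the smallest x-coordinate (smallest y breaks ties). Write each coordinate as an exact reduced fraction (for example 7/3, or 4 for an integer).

Clipped polygon: [(9,3) (13,3) (13,265/18) (9,29/2)]

1. After x ≥ 9: [(9,29/2) (9,0) (15,0) (20,5) (18,15)]
2. After x ≤ 13: [(13,265/18) (9,29/2) (9,0) (13,0)]
3. After y ≥ 3: [(13,3) (13,265/18) (9,29/2) (9,3)]
4. After y ≤ 16: [(13,3) (13,265/18) (9,29/2) (9,3)]
5. Canonical ring: [(9,3) (13,3) (13,265/18) (9,29/2)]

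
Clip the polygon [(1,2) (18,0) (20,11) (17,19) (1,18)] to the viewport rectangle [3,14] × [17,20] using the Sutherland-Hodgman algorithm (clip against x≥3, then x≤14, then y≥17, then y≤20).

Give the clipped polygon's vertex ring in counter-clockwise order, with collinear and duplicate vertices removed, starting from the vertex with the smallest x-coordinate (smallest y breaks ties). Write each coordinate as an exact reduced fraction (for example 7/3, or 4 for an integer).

Clipped polygon: [(3,17) (14,17) (14,301/16) (3,145/8)]

1. After x ≥ 3: [(3,30/17) (18,0) (20,11) (17,19) (3,145/8)]
2. After x ≤ 14: [(3,30/17) (14,8/17) (14,301/16) (3,145/8)]
3. After y ≥ 17: [(3,17) (14,17) (14,301/16) (3,145/8)]
4. After y ≤ 20: [(3,17) (14,17) (14,301/16) (3,145/8)]
5. Canonical ring: [(3,17) (14,17) (14,301/16) (3,145/8)]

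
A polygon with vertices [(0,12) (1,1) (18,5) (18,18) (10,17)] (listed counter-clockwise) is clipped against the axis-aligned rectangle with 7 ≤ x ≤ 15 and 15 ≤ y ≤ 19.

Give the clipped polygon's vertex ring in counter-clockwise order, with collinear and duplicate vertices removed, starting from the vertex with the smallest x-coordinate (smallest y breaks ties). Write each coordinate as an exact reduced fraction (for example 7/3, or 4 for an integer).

1. After x ≥ 7: [(7,31/2) (7,41/17) (18,5) (18,18) (10,17)]
2. After x ≤ 15: [(7,31/2) (7,41/17) (15,73/17) (15,141/8) (10,17)]
3. After y ≥ 15: [(7,31/2) (7,15) (15,15) (15,141/8) (10,17)]
4. After y ≤ 19: [(7,31/2) (7,15) (15,15) (15,141/8) (10,17)]
5. Canonical ring: [(7,15) (15,15) (15,141/8) (10,17) (7,31/2)]

Clipped polygon: [(7,15) (15,15) (15,141/8) (10,17) (7,31/2)]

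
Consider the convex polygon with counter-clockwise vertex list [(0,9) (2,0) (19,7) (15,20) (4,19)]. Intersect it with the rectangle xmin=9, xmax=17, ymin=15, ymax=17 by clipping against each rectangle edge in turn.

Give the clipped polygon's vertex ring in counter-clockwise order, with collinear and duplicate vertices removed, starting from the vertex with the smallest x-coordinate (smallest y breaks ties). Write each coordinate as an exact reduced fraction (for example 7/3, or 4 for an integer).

Clipped polygon: [(9,15) (215/13,15) (207/13,17) (9,17)]

1. After x ≥ 9: [(9,49/17) (19,7) (15,20) (9,214/11)]
2. After x ≤ 17: [(9,49/17) (17,105/17) (17,27/2) (15,20) (9,214/11)]
3. After y ≥ 15: [(9,15) (215/13,15) (15,20) (9,214/11)]
4. After y ≤ 17: [(9,17) (9,15) (215/13,15) (207/13,17)]
5. Canonical ring: [(9,15) (215/13,15) (207/13,17) (9,17)]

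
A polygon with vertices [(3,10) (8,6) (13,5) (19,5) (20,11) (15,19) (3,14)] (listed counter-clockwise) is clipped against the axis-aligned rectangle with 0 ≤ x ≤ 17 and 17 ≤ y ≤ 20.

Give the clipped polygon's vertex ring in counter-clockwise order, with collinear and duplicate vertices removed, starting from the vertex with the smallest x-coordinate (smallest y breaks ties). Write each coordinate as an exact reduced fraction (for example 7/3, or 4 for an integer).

1. After x ≥ 0: [(3,10) (8,6) (13,5) (19,5) (20,11) (15,19) (3,14)]
2. After x ≤ 17: [(3,10) (8,6) (13,5) (17,5) (17,79/5) (15,19) (3,14)]
3. After y ≥ 17: [(65/4,17) (15,19) (51/5,17)]
4. After y ≤ 20: [(65/4,17) (15,19) (51/5,17)]
5. Canonical ring: [(51/5,17) (65/4,17) (15,19)]

Clipped polygon: [(51/5,17) (65/4,17) (15,19)]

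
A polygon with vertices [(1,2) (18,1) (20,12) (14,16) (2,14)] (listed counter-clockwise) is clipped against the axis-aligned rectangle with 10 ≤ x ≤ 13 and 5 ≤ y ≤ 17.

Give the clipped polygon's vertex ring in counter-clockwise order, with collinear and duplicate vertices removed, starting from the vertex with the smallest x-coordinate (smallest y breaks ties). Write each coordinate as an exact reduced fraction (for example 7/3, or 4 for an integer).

Clipped polygon: [(10,5) (13,5) (13,95/6) (10,46/3)]

1. After x ≥ 10: [(10,25/17) (18,1) (20,12) (14,16) (10,46/3)]
2. After x ≤ 13: [(10,25/17) (13,22/17) (13,95/6) (10,46/3)]
3. After y ≥ 5: [(10,5) (13,5) (13,95/6) (10,46/3)]
4. After y ≤ 17: [(10,5) (13,5) (13,95/6) (10,46/3)]
5. Canonical ring: [(10,5) (13,5) (13,95/6) (10,46/3)]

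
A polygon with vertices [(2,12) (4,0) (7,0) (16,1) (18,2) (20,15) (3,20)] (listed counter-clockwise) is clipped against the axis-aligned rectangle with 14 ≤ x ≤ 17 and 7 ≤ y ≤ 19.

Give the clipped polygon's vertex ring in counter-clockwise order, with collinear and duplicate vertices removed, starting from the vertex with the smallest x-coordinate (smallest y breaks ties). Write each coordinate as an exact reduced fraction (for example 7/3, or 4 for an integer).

1. After x ≥ 14: [(14,7/9) (16,1) (18,2) (20,15) (14,285/17)]
2. After x ≤ 17: [(14,7/9) (16,1) (17,3/2) (17,270/17) (14,285/17)]
3. After y ≥ 7: [(14,7) (17,7) (17,270/17) (14,285/17)]
4. After y ≤ 19: [(14,7) (17,7) (17,270/17) (14,285/17)]
5. Canonical ring: [(14,7) (17,7) (17,270/17) (14,285/17)]

Clipped polygon: [(14,7) (17,7) (17,270/17) (14,285/17)]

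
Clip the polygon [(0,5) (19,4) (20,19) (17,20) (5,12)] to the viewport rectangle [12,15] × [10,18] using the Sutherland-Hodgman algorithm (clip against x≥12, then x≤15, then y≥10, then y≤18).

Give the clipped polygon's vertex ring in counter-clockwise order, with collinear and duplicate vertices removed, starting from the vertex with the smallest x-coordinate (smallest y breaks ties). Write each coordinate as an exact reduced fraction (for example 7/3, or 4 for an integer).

1. After x ≥ 12: [(12,83/19) (19,4) (20,19) (17,20) (12,50/3)]
2. After x ≤ 15: [(12,83/19) (15,80/19) (15,56/3) (12,50/3)]
3. After y ≥ 10: [(12,10) (15,10) (15,56/3) (12,50/3)]
4. After y ≤ 18: [(12,10) (15,10) (15,18) (14,18) (12,50/3)]
5. Canonical ring: [(12,10) (15,10) (15,18) (14,18) (12,50/3)]

Clipped polygon: [(12,10) (15,10) (15,18) (14,18) (12,50/3)]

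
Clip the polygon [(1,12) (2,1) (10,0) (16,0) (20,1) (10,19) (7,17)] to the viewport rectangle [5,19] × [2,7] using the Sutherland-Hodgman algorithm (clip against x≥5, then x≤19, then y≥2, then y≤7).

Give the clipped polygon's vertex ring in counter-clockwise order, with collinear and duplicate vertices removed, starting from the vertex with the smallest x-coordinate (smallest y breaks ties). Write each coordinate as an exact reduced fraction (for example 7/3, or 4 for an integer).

1. After x ≥ 5: [(5,46/3) (5,5/8) (10,0) (16,0) (20,1) (10,19) (7,17)]
2. After x ≤ 19: [(5,46/3) (5,5/8) (10,0) (16,0) (19,3/4) (19,14/5) (10,19) (7,17)]
3. After y ≥ 2: [(5,46/3) (5,2) (19,2) (19,14/5) (10,19) (7,17)]
4. After y ≤ 7: [(5,7) (5,2) (19,2) (19,14/5) (50/3,7)]
5. Canonical ring: [(5,2) (19,2) (19,14/5) (50/3,7) (5,7)]

Clipped polygon: [(5,2) (19,2) (19,14/5) (50/3,7) (5,7)]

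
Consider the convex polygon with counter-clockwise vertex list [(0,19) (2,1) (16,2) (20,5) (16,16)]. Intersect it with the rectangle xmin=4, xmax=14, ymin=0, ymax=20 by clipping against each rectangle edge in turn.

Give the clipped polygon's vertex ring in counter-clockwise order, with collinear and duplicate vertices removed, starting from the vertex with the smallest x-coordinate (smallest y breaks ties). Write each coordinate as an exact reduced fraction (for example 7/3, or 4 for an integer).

1. After x ≥ 4: [(4,73/4) (4,8/7) (16,2) (20,5) (16,16)]
2. After x ≤ 14: [(14,131/8) (4,73/4) (4,8/7) (14,13/7)]
3. After y ≥ 0: [(14,131/8) (4,73/4) (4,8/7) (14,13/7)]
4. After y ≤ 20: [(14,131/8) (4,73/4) (4,8/7) (14,13/7)]
5. Canonical ring: [(4,8/7) (14,13/7) (14,131/8) (4,73/4)]

Clipped polygon: [(4,8/7) (14,13/7) (14,131/8) (4,73/4)]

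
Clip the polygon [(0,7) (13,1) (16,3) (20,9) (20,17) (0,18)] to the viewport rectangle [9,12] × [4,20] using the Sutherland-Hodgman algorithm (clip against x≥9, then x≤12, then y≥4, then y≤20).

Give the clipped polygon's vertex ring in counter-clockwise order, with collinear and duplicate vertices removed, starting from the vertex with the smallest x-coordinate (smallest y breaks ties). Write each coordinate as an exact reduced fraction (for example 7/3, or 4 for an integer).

1. After x ≥ 9: [(9,37/13) (13,1) (16,3) (20,9) (20,17) (9,351/20)]
2. After x ≤ 12: [(9,37/13) (12,19/13) (12,87/5) (9,351/20)]
3. After y ≥ 4: [(9,4) (12,4) (12,87/5) (9,351/20)]
4. After y ≤ 20: [(9,4) (12,4) (12,87/5) (9,351/20)]
5. Canonical ring: [(9,4) (12,4) (12,87/5) (9,351/20)]

Clipped polygon: [(9,4) (12,4) (12,87/5) (9,351/20)]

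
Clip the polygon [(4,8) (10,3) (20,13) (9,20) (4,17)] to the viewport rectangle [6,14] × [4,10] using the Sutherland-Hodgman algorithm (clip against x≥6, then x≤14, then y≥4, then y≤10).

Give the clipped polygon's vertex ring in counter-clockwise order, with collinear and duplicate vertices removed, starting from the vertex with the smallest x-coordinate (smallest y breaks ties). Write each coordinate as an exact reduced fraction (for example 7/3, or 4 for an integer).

1. After x ≥ 6: [(6,19/3) (10,3) (20,13) (9,20) (6,91/5)]
2. After x ≤ 14: [(6,19/3) (10,3) (14,7) (14,185/11) (9,20) (6,91/5)]
3. After y ≥ 4: [(6,19/3) (44/5,4) (11,4) (14,7) (14,185/11) (9,20) (6,91/5)]
4. After y ≤ 10: [(6,10) (6,19/3) (44/5,4) (11,4) (14,7) (14,10)]
5. Canonical ring: [(6,19/3) (44/5,4) (11,4) (14,7) (14,10) (6,10)]

Clipped polygon: [(6,19/3) (44/5,4) (11,4) (14,7) (14,10) (6,10)]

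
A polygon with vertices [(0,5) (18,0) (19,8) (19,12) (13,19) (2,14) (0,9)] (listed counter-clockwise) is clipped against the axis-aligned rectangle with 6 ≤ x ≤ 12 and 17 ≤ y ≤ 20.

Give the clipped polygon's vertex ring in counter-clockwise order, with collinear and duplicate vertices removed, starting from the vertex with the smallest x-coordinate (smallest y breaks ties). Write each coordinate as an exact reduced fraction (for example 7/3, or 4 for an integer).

Clipped polygon: [(43/5,17) (12,17) (12,204/11)]

1. After x ≥ 6: [(6,10/3) (18,0) (19,8) (19,12) (13,19) (6,174/11)]
2. After x ≤ 12: [(6,10/3) (12,5/3) (12,204/11) (6,174/11)]
3. After y ≥ 17: [(12,17) (12,204/11) (43/5,17)]
4. After y ≤ 20: [(12,17) (12,204/11) (43/5,17)]
5. Canonical ring: [(43/5,17) (12,17) (12,204/11)]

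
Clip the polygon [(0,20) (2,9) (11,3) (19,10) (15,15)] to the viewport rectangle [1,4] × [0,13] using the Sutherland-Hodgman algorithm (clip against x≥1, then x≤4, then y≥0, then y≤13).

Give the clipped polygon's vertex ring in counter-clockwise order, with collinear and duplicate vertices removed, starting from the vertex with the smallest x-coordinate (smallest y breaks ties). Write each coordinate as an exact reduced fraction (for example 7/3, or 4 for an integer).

1. After x ≥ 1: [(1,59/3) (1,29/2) (2,9) (11,3) (19,10) (15,15)]
2. After x ≤ 4: [(4,56/3) (1,59/3) (1,29/2) (2,9) (4,23/3)]
3. After y ≥ 0: [(4,56/3) (1,59/3) (1,29/2) (2,9) (4,23/3)]
4. After y ≤ 13: [(4,13) (14/11,13) (2,9) (4,23/3)]
5. Canonical ring: [(14/11,13) (2,9) (4,23/3) (4,13)]

Clipped polygon: [(14/11,13) (2,9) (4,23/3) (4,13)]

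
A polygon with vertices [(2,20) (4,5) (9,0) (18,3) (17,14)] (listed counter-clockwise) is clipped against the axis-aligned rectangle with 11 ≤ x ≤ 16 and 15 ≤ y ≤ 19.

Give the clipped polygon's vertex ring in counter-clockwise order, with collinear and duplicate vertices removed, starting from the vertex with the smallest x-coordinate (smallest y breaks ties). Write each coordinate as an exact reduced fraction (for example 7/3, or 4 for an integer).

Clipped polygon: [(11,15) (29/2,15) (11,82/5)]

1. After x ≥ 11: [(11,82/5) (11,2/3) (18,3) (17,14)]
2. After x ≤ 16: [(16,72/5) (11,82/5) (11,2/3) (16,7/3)]
3. After y ≥ 15: [(29/2,15) (11,82/5) (11,15)]
4. After y ≤ 19: [(29/2,15) (11,82/5) (11,15)]
5. Canonical ring: [(11,15) (29/2,15) (11,82/5)]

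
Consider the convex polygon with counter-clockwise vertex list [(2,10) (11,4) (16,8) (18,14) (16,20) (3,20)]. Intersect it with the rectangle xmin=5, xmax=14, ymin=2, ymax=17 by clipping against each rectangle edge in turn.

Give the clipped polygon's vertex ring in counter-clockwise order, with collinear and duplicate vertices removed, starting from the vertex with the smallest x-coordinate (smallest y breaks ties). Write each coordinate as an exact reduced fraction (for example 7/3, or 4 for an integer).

Clipped polygon: [(5,8) (11,4) (14,32/5) (14,17) (5,17)]

1. After x ≥ 5: [(5,8) (11,4) (16,8) (18,14) (16,20) (5,20)]
2. After x ≤ 14: [(5,8) (11,4) (14,32/5) (14,20) (5,20)]
3. After y ≥ 2: [(5,8) (11,4) (14,32/5) (14,20) (5,20)]
4. After y ≤ 17: [(5,17) (5,8) (11,4) (14,32/5) (14,17)]
5. Canonical ring: [(5,8) (11,4) (14,32/5) (14,17) (5,17)]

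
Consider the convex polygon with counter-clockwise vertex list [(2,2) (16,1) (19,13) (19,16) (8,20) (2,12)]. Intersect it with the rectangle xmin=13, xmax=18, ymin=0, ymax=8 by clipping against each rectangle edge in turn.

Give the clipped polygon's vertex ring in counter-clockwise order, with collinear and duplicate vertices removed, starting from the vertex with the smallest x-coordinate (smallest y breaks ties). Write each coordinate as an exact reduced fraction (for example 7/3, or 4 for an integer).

Clipped polygon: [(13,17/14) (16,1) (71/4,8) (13,8)]

1. After x ≥ 13: [(13,17/14) (16,1) (19,13) (19,16) (13,200/11)]
2. After x ≤ 18: [(13,17/14) (16,1) (18,9) (18,180/11) (13,200/11)]
3. After y ≥ 0: [(13,17/14) (16,1) (18,9) (18,180/11) (13,200/11)]
4. After y ≤ 8: [(13,8) (13,17/14) (16,1) (71/4,8)]
5. Canonical ring: [(13,17/14) (16,1) (71/4,8) (13,8)]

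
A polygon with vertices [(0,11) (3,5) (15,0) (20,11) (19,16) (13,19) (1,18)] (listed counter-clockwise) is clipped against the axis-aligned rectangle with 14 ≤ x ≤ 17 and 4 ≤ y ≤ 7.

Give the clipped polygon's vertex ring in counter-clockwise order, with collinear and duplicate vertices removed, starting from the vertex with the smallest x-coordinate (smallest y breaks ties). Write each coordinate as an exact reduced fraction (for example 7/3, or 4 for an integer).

Clipped polygon: [(14,4) (185/11,4) (17,22/5) (17,7) (14,7)]

1. After x ≥ 14: [(14,5/12) (15,0) (20,11) (19,16) (14,37/2)]
2. After x ≤ 17: [(14,5/12) (15,0) (17,22/5) (17,17) (14,37/2)]
3. After y ≥ 4: [(14,4) (185/11,4) (17,22/5) (17,17) (14,37/2)]
4. After y ≤ 7: [(14,7) (14,4) (185/11,4) (17,22/5) (17,7)]
5. Canonical ring: [(14,4) (185/11,4) (17,22/5) (17,7) (14,7)]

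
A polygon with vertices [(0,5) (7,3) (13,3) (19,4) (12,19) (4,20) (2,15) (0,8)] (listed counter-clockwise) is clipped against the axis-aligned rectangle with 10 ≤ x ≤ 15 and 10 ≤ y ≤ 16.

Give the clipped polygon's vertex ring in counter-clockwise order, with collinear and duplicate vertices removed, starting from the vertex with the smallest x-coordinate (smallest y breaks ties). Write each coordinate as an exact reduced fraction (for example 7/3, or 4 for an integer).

Clipped polygon: [(10,10) (15,10) (15,88/7) (67/5,16) (10,16)]

1. After x ≥ 10: [(10,3) (13,3) (19,4) (12,19) (10,77/4)]
2. After x ≤ 15: [(10,3) (13,3) (15,10/3) (15,88/7) (12,19) (10,77/4)]
3. After y ≥ 10: [(10,10) (15,10) (15,88/7) (12,19) (10,77/4)]
4. After y ≤ 16: [(10,16) (10,10) (15,10) (15,88/7) (67/5,16)]
5. Canonical ring: [(10,10) (15,10) (15,88/7) (67/5,16) (10,16)]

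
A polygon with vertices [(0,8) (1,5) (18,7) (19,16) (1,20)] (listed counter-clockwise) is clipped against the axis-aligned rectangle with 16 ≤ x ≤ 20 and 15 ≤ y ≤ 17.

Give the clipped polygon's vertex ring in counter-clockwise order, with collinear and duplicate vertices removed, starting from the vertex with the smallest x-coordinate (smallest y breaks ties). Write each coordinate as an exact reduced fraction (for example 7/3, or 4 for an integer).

Clipped polygon: [(16,15) (170/9,15) (19,16) (16,50/3)]

1. After x ≥ 16: [(16,115/17) (18,7) (19,16) (16,50/3)]
2. After x ≤ 20: [(16,115/17) (18,7) (19,16) (16,50/3)]
3. After y ≥ 15: [(16,15) (170/9,15) (19,16) (16,50/3)]
4. After y ≤ 17: [(16,15) (170/9,15) (19,16) (16,50/3)]
5. Canonical ring: [(16,15) (170/9,15) (19,16) (16,50/3)]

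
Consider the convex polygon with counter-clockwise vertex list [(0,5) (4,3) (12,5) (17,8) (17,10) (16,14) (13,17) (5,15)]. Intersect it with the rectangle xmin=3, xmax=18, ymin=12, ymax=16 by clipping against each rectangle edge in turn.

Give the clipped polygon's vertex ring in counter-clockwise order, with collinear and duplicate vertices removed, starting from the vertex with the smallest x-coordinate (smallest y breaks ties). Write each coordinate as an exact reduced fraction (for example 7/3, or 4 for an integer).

Clipped polygon: [(7/2,12) (33/2,12) (16,14) (14,16) (9,16) (5,15)]

1. After x ≥ 3: [(3,11) (3,7/2) (4,3) (12,5) (17,8) (17,10) (16,14) (13,17) (5,15)]
2. After x ≤ 18: [(3,11) (3,7/2) (4,3) (12,5) (17,8) (17,10) (16,14) (13,17) (5,15)]
3. After y ≥ 12: [(7/2,12) (33/2,12) (16,14) (13,17) (5,15)]
4. After y ≤ 16: [(7/2,12) (33/2,12) (16,14) (14,16) (9,16) (5,15)]
5. Canonical ring: [(7/2,12) (33/2,12) (16,14) (14,16) (9,16) (5,15)]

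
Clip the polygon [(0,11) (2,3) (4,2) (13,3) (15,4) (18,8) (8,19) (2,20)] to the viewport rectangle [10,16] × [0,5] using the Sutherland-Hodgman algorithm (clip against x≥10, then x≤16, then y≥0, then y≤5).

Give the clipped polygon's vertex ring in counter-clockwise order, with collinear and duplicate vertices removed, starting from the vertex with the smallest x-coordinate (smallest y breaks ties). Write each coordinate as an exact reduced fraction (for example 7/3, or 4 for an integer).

1. After x ≥ 10: [(10,8/3) (13,3) (15,4) (18,8) (10,84/5)]
2. After x ≤ 16: [(10,8/3) (13,3) (15,4) (16,16/3) (16,51/5) (10,84/5)]
3. After y ≥ 0: [(10,8/3) (13,3) (15,4) (16,16/3) (16,51/5) (10,84/5)]
4. After y ≤ 5: [(10,5) (10,8/3) (13,3) (15,4) (63/4,5)]
5. Canonical ring: [(10,8/3) (13,3) (15,4) (63/4,5) (10,5)]

Clipped polygon: [(10,8/3) (13,3) (15,4) (63/4,5) (10,5)]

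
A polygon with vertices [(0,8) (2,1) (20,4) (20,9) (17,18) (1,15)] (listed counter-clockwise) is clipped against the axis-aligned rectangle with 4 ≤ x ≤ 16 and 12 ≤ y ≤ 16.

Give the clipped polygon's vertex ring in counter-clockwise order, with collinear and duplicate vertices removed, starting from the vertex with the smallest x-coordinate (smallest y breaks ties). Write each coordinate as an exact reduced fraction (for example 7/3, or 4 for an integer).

Clipped polygon: [(4,12) (16,12) (16,16) (19/3,16) (4,249/16)]

1. After x ≥ 4: [(4,4/3) (20,4) (20,9) (17,18) (4,249/16)]
2. After x ≤ 16: [(4,4/3) (16,10/3) (16,285/16) (4,249/16)]
3. After y ≥ 12: [(4,12) (16,12) (16,285/16) (4,249/16)]
4. After y ≤ 16: [(4,12) (16,12) (16,16) (19/3,16) (4,249/16)]
5. Canonical ring: [(4,12) (16,12) (16,16) (19/3,16) (4,249/16)]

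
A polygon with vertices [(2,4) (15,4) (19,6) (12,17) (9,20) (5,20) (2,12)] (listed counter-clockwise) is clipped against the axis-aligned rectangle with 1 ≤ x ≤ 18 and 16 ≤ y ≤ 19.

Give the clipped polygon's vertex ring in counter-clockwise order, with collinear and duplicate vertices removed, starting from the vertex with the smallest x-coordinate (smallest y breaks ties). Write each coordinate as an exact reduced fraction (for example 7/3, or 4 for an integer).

Clipped polygon: [(7/2,16) (139/11,16) (12,17) (10,19) (37/8,19)]

1. After x ≥ 1: [(2,4) (15,4) (19,6) (12,17) (9,20) (5,20) (2,12)]
2. After x ≤ 18: [(2,4) (15,4) (18,11/2) (18,53/7) (12,17) (9,20) (5,20) (2,12)]
3. After y ≥ 16: [(139/11,16) (12,17) (9,20) (5,20) (7/2,16)]
4. After y ≤ 19: [(139/11,16) (12,17) (10,19) (37/8,19) (7/2,16)]
5. Canonical ring: [(7/2,16) (139/11,16) (12,17) (10,19) (37/8,19)]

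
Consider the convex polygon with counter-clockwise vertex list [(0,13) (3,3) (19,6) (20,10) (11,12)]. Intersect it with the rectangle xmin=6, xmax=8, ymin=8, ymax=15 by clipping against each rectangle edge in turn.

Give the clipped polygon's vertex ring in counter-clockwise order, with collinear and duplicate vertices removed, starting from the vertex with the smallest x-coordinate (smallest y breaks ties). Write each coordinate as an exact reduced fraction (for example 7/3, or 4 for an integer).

1. After x ≥ 6: [(6,137/11) (6,57/16) (19,6) (20,10) (11,12)]
2. After x ≤ 8: [(8,135/11) (6,137/11) (6,57/16) (8,63/16)]
3. After y ≥ 8: [(8,8) (8,135/11) (6,137/11) (6,8)]
4. After y ≤ 15: [(8,8) (8,135/11) (6,137/11) (6,8)]
5. Canonical ring: [(6,8) (8,8) (8,135/11) (6,137/11)]

Clipped polygon: [(6,8) (8,8) (8,135/11) (6,137/11)]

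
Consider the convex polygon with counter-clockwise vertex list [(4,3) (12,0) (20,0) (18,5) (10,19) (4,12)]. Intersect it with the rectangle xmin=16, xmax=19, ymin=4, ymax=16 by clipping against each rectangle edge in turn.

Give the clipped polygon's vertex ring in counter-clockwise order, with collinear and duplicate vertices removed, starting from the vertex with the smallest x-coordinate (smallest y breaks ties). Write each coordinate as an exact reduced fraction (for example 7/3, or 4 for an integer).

1. After x ≥ 16: [(16,0) (20,0) (18,5) (16,17/2)]
2. After x ≤ 19: [(16,0) (19,0) (19,5/2) (18,5) (16,17/2)]
3. After y ≥ 4: [(16,4) (92/5,4) (18,5) (16,17/2)]
4. After y ≤ 16: [(16,4) (92/5,4) (18,5) (16,17/2)]
5. Canonical ring: [(16,4) (92/5,4) (18,5) (16,17/2)]

Clipped polygon: [(16,4) (92/5,4) (18,5) (16,17/2)]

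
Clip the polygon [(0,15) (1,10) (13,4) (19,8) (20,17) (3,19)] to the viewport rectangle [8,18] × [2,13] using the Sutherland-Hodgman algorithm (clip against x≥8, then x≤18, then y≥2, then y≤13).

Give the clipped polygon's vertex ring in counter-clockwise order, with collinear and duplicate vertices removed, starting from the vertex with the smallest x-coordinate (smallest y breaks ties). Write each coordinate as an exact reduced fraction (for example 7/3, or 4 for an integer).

1. After x ≥ 8: [(8,13/2) (13,4) (19,8) (20,17) (8,313/17)]
2. After x ≤ 18: [(8,13/2) (13,4) (18,22/3) (18,293/17) (8,313/17)]
3. After y ≥ 2: [(8,13/2) (13,4) (18,22/3) (18,293/17) (8,313/17)]
4. After y ≤ 13: [(8,13) (8,13/2) (13,4) (18,22/3) (18,13)]
5. Canonical ring: [(8,13/2) (13,4) (18,22/3) (18,13) (8,13)]

Clipped polygon: [(8,13/2) (13,4) (18,22/3) (18,13) (8,13)]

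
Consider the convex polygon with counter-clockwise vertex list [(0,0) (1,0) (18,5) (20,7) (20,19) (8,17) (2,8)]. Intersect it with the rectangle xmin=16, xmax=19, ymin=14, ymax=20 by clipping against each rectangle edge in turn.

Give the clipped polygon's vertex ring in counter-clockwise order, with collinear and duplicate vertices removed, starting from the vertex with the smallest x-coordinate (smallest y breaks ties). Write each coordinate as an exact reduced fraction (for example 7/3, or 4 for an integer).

1. After x ≥ 16: [(16,75/17) (18,5) (20,7) (20,19) (16,55/3)]
2. After x ≤ 19: [(16,75/17) (18,5) (19,6) (19,113/6) (16,55/3)]
3. After y ≥ 14: [(16,14) (19,14) (19,113/6) (16,55/3)]
4. After y ≤ 20: [(16,14) (19,14) (19,113/6) (16,55/3)]
5. Canonical ring: [(16,14) (19,14) (19,113/6) (16,55/3)]

Clipped polygon: [(16,14) (19,14) (19,113/6) (16,55/3)]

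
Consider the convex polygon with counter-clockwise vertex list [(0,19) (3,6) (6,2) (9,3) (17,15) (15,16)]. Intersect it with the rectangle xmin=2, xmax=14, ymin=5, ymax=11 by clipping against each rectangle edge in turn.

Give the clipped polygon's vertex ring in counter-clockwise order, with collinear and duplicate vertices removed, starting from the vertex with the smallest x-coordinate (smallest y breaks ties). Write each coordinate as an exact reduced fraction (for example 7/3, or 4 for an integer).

1. After x ≥ 2: [(2,93/5) (2,31/3) (3,6) (6,2) (9,3) (17,15) (15,16)]
2. After x ≤ 14: [(14,81/5) (2,93/5) (2,31/3) (3,6) (6,2) (9,3) (14,21/2)]
3. After y ≥ 5: [(14,81/5) (2,93/5) (2,31/3) (3,6) (15/4,5) (31/3,5) (14,21/2)]
4. After y ≤ 11: [(14,11) (2,11) (2,31/3) (3,6) (15/4,5) (31/3,5) (14,21/2)]
5. Canonical ring: [(2,31/3) (3,6) (15/4,5) (31/3,5) (14,21/2) (14,11) (2,11)]

Clipped polygon: [(2,31/3) (3,6) (15/4,5) (31/3,5) (14,21/2) (14,11) (2,11)]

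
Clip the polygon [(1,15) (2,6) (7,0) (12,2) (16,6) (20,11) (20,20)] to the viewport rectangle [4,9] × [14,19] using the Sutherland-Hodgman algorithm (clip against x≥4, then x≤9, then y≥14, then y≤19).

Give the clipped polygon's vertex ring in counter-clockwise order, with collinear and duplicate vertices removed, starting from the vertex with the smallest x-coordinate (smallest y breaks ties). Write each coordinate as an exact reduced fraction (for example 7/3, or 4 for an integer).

1. After x ≥ 4: [(4,300/19) (4,18/5) (7,0) (12,2) (16,6) (20,11) (20,20)]
2. After x ≤ 9: [(9,325/19) (4,300/19) (4,18/5) (7,0) (9,4/5)]
3. After y ≥ 14: [(9,14) (9,325/19) (4,300/19) (4,14)]
4. After y ≤ 19: [(9,14) (9,325/19) (4,300/19) (4,14)]
5. Canonical ring: [(4,14) (9,14) (9,325/19) (4,300/19)]

Clipped polygon: [(4,14) (9,14) (9,325/19) (4,300/19)]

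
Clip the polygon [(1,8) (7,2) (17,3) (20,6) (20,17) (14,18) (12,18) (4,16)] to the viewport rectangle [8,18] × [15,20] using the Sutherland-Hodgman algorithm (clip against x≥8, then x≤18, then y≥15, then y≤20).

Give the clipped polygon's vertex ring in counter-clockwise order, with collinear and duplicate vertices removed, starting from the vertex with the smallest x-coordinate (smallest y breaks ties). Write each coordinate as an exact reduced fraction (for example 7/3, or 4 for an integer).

Clipped polygon: [(8,15) (18,15) (18,52/3) (14,18) (12,18) (8,17)]

1. After x ≥ 8: [(8,21/10) (17,3) (20,6) (20,17) (14,18) (12,18) (8,17)]
2. After x ≤ 18: [(8,21/10) (17,3) (18,4) (18,52/3) (14,18) (12,18) (8,17)]
3. After y ≥ 15: [(8,15) (18,15) (18,52/3) (14,18) (12,18) (8,17)]
4. After y ≤ 20: [(8,15) (18,15) (18,52/3) (14,18) (12,18) (8,17)]
5. Canonical ring: [(8,15) (18,15) (18,52/3) (14,18) (12,18) (8,17)]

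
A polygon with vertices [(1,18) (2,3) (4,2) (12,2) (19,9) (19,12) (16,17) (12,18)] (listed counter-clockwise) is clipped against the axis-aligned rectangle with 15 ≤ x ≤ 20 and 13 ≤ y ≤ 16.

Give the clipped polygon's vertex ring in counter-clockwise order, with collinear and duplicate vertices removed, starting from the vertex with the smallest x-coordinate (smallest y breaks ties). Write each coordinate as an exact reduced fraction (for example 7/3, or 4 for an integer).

1. After x ≥ 15: [(15,5) (19,9) (19,12) (16,17) (15,69/4)]
2. After x ≤ 20: [(15,5) (19,9) (19,12) (16,17) (15,69/4)]
3. After y ≥ 13: [(15,13) (92/5,13) (16,17) (15,69/4)]
4. After y ≤ 16: [(15,16) (15,13) (92/5,13) (83/5,16)]
5. Canonical ring: [(15,13) (92/5,13) (83/5,16) (15,16)]

Clipped polygon: [(15,13) (92/5,13) (83/5,16) (15,16)]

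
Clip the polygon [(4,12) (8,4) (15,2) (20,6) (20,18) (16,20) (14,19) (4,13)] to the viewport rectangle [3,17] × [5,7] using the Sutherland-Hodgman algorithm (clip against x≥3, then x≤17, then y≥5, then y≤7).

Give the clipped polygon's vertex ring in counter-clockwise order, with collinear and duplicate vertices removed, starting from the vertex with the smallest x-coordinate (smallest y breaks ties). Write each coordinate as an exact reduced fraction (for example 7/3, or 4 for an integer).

1. After x ≥ 3: [(4,12) (8,4) (15,2) (20,6) (20,18) (16,20) (14,19) (4,13)]
2. After x ≤ 17: [(4,12) (8,4) (15,2) (17,18/5) (17,39/2) (16,20) (14,19) (4,13)]
3. After y ≥ 5: [(4,12) (15/2,5) (17,5) (17,39/2) (16,20) (14,19) (4,13)]
4. After y ≤ 7: [(13/2,7) (15/2,5) (17,5) (17,7)]
5. Canonical ring: [(13/2,7) (15/2,5) (17,5) (17,7)]

Clipped polygon: [(13/2,7) (15/2,5) (17,5) (17,7)]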